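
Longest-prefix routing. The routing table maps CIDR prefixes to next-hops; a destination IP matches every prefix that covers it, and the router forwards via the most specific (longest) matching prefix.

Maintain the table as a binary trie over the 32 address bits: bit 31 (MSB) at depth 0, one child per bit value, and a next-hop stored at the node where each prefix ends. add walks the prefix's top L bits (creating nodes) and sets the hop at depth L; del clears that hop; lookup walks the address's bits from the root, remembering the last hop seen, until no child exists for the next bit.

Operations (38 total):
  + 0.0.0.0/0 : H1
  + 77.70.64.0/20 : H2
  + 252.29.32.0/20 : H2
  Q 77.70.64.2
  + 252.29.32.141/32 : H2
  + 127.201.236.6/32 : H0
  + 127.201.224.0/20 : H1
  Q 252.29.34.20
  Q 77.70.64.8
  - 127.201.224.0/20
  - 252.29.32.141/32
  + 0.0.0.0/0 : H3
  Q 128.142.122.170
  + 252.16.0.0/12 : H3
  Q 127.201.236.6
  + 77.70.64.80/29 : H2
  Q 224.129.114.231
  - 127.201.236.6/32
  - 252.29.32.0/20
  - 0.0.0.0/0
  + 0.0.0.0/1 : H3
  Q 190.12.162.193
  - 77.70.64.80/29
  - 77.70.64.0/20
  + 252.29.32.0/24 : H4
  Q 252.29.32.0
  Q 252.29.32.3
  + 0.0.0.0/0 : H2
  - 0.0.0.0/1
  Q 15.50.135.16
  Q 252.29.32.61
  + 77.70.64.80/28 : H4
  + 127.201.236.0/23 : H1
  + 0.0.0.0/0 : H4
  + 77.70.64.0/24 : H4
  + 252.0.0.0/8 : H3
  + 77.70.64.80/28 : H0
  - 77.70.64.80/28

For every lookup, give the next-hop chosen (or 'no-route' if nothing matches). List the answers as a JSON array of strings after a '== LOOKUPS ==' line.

Process each operation:
  add 0.0.0.0/0 -> H1 at depth 0
  add 77.70.64.0/20 -> H2 at depth 20
  add 252.29.32.0/20 -> H2 at depth 20
  Q 77.70.64.2: descend 01001101010001100100 ; hops seen [H1,H2] ; pick H2
  add 252.29.32.141/32 -> H2 at depth 32
  add 127.201.236.6/32 -> H0 at depth 32
  add 127.201.224.0/20 -> H1 at depth 20
  Q 252.29.34.20: descend 1111110000011101001000 ; hops seen [H1,H2] ; pick H2
  Q 77.70.64.8: descend 01001101010001100100 ; hops seen [H1,H2] ; pick H2
  del 127.201.224.0/20 (clear depth 20)
  del 252.29.32.141/32 (clear depth 32)
  add 0.0.0.0/0 -> H3 at depth 0
  Q 128.142.122.170: descend 1 ; hops seen [H3] ; pick H3
  add 252.16.0.0/12 -> H3 at depth 12
  Q 127.201.236.6: descend 01111111110010011110110000000110 ; hops seen [H3,H0] ; pick H0
  add 77.70.64.80/29 -> H2 at depth 29
  Q 224.129.114.231: descend 111 ; hops seen [H3] ; pick H3
  del 127.201.236.6/32 (clear depth 32)
  del 252.29.32.0/20 (clear depth 20)
  del 0.0.0.0/0 (clear depth 0)
  add 0.0.0.0/1 -> H3 at depth 1
  Q 190.12.162.193: descend 1 ; hops seen [∅] ; pick no-route
  del 77.70.64.80/29 (clear depth 29)
  del 77.70.64.0/20 (clear depth 20)
  add 252.29.32.0/24 -> H4 at depth 24
  Q 252.29.32.0: descend 111111000001110100100000 ; hops seen [H3,H4] ; pick H4
  Q 252.29.32.3: descend 111111000001110100100000 ; hops seen [H3,H4] ; pick H4
  add 0.0.0.0/0 -> H2 at depth 0
  del 0.0.0.0/1 (clear depth 1)
  Q 15.50.135.16: descend 0 ; hops seen [H2] ; pick H2
  Q 252.29.32.61: descend 111111000001110100100000 ; hops seen [H2,H3,H4] ; pick H4
  add 77.70.64.80/28 -> H4 at depth 28
  add 127.201.236.0/23 -> H1 at depth 23
  add 0.0.0.0/0 -> H4 at depth 0
  add 77.70.64.0/24 -> H4 at depth 24
  add 252.0.0.0/8 -> H3 at depth 8
  add 77.70.64.80/28 -> H0 at depth 28
  del 77.70.64.80/28 (clear depth 28)

== LOOKUPS ==
["H2","H2","H2","H3","H0","H3","no-route","H4","H4","H2","H4"]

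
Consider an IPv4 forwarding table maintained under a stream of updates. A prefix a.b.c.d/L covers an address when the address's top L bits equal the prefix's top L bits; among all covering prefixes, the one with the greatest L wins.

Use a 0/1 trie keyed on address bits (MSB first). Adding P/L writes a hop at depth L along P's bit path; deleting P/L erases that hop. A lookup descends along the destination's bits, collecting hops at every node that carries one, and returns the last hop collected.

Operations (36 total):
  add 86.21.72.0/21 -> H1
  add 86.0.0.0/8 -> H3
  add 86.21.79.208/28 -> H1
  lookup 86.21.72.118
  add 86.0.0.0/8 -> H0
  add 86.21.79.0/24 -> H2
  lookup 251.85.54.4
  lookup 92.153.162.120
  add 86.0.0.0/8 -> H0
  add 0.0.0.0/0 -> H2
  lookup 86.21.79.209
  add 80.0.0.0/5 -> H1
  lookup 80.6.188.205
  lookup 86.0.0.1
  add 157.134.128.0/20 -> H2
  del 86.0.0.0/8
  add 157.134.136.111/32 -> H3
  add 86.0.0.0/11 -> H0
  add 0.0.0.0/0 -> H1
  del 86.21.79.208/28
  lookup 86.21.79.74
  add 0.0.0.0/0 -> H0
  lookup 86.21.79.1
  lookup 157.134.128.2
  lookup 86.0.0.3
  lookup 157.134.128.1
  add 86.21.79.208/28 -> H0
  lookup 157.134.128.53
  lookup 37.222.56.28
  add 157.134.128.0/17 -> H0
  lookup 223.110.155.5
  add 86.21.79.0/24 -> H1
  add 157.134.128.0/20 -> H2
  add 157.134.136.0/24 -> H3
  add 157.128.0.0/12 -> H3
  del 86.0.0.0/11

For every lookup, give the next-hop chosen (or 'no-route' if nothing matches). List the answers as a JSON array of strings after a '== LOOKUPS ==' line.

Apply in order:
  add 86.21.72.0/21 -> H1 at depth 21
  add 86.0.0.0/8 -> H3 at depth 8
  add 86.21.79.208/28 -> H1 at depth 28
  ? 86.21.72.118  path d0:-→d1:-→d2:-→d3:-→d4:-→d5:-→d6:-→d7:-→d8:H3→d9:-→d10:-→d11:-→d12:-→d13:-→d14:-→d15:-→d16:-→d17:-→d18:-→d19:-→d20:-→d21:H1  best=H1
  add 86.0.0.0/8 -> H0 at depth 8
  add 86.21.79.0/24 -> H2 at depth 24
  ? 251.85.54.4  path d0:-  best=no-route
  ? 92.153.162.120  path d0:-→d1:-→d2:-→d3:-→d4:-  best=no-route
  add 86.0.0.0/8 -> H0 at depth 8
  add 0.0.0.0/0 -> H2 at depth 0
  ? 86.21.79.209  path d0:H2→d1:-→d2:-→d3:-→d4:-→d5:-→d6:-→d7:-→d8:H0→d9:-→d10:-→d11:-→d12:-→d13:-→d14:-→d15:-→d16:-→d17:-→d18:-→d19:-→d20:-→d21:H1→d22:-→d23:-→d24:H2→d25:-→d26:-→d27:-→d28:H1  best=H1
  add 80.0.0.0/5 -> H1 at depth 5
  ? 80.6.188.205  path d0:H2→d1:-→d2:-→d3:-→d4:-→d5:H1  best=H1
  ? 86.0.0.1  path d0:H2→d1:-→d2:-→d3:-→d4:-→d5:H1→d6:-→d7:-→d8:H0→d9:-→d10:-→d11:-  best=H0
  add 157.134.128.0/20 -> H2 at depth 20
  - 86.0.0.0/8 clear@8
  add 157.134.136.111/32 -> H3 at depth 32
  add 86.0.0.0/11 -> H0 at depth 11
  add 0.0.0.0/0 -> H1 at depth 0
  - 86.21.79.208/28 clear@28
  ? 86.21.79.74  path d0:H1→d1:-→d2:-→d3:-→d4:-→d5:H1→d6:-→d7:-→d8:-→d9:-→d10:-→d11:H0→d12:-→d13:-→d14:-→d15:-→d16:-→d17:-→d18:-→d19:-→d20:-→d21:H1→d22:-→d23:-→d24:H2  best=H2
  add 0.0.0.0/0 -> H0 at depth 0
  ? 86.21.79.1  path d0:H0→d1:-→d2:-→d3:-→d4:-→d5:H1→d6:-→d7:-→d8:-→d9:-→d10:-→d11:H0→d12:-→d13:-→d14:-→d15:-→d16:-→d17:-→d18:-→d19:-→d20:-→d21:H1→d22:-→d23:-→d24:H2  best=H2
  ? 157.134.128.2  path d0:H0→d1:-→d2:-→d3:-→d4:-→d5:-→d6:-→d7:-→d8:-→d9:-→d10:-→d11:-→d12:-→d13:-→d14:-→d15:-→d16:-→d17:-→d18:-→d19:-→d20:H2  best=H2
  ? 86.0.0.3  path d0:H0→d1:-→d2:-→d3:-→d4:-→d5:H1→d6:-→d7:-→d8:-→d9:-→d10:-→d11:H0  best=H0
  ? 157.134.128.1  path d0:H0→d1:-→d2:-→d3:-→d4:-→d5:-→d6:-→d7:-→d8:-→d9:-→d10:-→d11:-→d12:-→d13:-→d14:-→d15:-→d16:-→d17:-→d18:-→d19:-→d20:H2  best=H2
  add 86.21.79.208/28 -> H0 at depth 28
  ? 157.134.128.53  path d0:H0→d1:-→d2:-→d3:-→d4:-→d5:-→d6:-→d7:-→d8:-→d9:-→d10:-→d11:-→d12:-→d13:-→d14:-→d15:-→d16:-→d17:-→d18:-→d19:-→d20:H2  best=H2
  ? 37.222.56.28  path d0:H0→d1:-  best=H0
  add 157.134.128.0/17 -> H0 at depth 17
  ? 223.110.155.5  path d0:H0→d1:-  best=H0
  add 86.21.79.0/24 -> H1 at depth 24
  add 157.134.128.0/20 -> H2 at depth 20
  add 157.134.136.0/24 -> H3 at depth 24
  add 157.128.0.0/12 -> H3 at depth 12
  - 86.0.0.0/11 clear@11

== LOOKUPS ==
["H1","no-route","no-route","H1","H1","H0","H2","H2","H2","H0","H2","H2","H0","H0"]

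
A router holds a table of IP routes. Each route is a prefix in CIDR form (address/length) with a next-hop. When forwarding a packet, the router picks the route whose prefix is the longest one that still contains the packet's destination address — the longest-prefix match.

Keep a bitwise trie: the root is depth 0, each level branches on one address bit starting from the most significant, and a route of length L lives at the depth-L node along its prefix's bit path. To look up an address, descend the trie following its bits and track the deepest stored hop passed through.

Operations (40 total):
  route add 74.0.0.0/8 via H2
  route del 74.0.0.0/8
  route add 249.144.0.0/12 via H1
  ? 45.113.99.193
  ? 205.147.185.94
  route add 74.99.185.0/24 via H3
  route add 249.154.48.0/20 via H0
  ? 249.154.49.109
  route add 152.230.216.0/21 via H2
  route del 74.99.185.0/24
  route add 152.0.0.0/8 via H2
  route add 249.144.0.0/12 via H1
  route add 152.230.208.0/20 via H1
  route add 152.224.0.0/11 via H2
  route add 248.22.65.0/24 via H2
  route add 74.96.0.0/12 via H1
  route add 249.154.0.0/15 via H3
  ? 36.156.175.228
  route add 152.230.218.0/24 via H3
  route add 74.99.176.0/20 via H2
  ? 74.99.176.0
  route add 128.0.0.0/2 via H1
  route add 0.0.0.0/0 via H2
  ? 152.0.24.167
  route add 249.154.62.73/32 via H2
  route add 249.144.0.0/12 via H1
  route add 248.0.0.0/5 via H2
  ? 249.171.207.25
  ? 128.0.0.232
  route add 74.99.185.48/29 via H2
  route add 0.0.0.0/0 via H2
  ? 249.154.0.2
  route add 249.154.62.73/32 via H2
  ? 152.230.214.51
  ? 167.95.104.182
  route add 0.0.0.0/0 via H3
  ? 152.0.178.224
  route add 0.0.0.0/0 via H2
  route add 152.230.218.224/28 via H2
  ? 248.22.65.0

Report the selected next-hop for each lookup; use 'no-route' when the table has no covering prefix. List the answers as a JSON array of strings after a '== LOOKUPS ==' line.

Trace:
  add 74.0.0.0/8 -> H2 at depth 8
  del 74.0.0.0/8 (clear depth 8)
  add 249.144.0.0/12 -> H1 at depth 12
  ? 45.113.99.193  path d0:-→d1:-  best=no-route
  ? 205.147.185.94  path d0:-→d1:-→d2:-  best=no-route
  add 74.99.185.0/24 -> H3 at depth 24
  add 249.154.48.0/20 -> H0 at depth 20
  ? 249.154.49.109  path d0:-→d1:-→d2:-→d3:-→d4:-→d5:-→d6:-→d7:-→d8:-→d9:-→d10:-→d11:-→d12:H1→d13:-→d14:-→d15:-→d16:-→d17:-→d18:-→d19:-→d20:H0  best=H0
  add 152.230.216.0/21 -> H2 at depth 21
  del 74.99.185.0/24 (clear depth 24)
  add 152.0.0.0/8 -> H2 at depth 8
  add 249.144.0.0/12 -> H1 at depth 12
  add 152.230.208.0/20 -> H1 at depth 20
  add 152.224.0.0/11 -> H2 at depth 11
  add 248.22.65.0/24 -> H2 at depth 24
  add 74.96.0.0/12 -> H1 at depth 12
  add 249.154.0.0/15 -> H3 at depth 15
  ? 36.156.175.228  path d0:-→d1:-  best=no-route
  add 152.230.218.0/24 -> H3 at depth 24
  add 74.99.176.0/20 -> H2 at depth 20
  ? 74.99.176.0  path d0:-→d1:-→d2:-→d3:-→d4:-→d5:-→d6:-→d7:-→d8:-→d9:-→d10:-→d11:-→d12:H1→d13:-→d14:-→d15:-→d16:-→d17:-→d18:-→d19:-→d20:H2  best=H2
  add 128.0.0.0/2 -> H1 at depth 2
  add 0.0.0.0/0 -> H2 at depth 0
  ? 152.0.24.167  path d0:H2→d1:-→d2:H1→d3:-→d4:-→d5:-→d6:-→d7:-→d8:H2  best=H2
  add 249.154.62.73/32 -> H2 at depth 32
  add 249.144.0.0/12 -> H1 at depth 12
  add 248.0.0.0/5 -> H2 at depth 5
  ? 249.171.207.25  path d0:H2→d1:-→d2:-→d3:-→d4:-→d5:H2→d6:-→d7:-→d8:-→d9:-→d10:-  best=H2
  ? 128.0.0.232  path d0:H2→d1:-→d2:H1→d3:-  best=H1
  add 74.99.185.48/29 -> H2 at depth 29
  add 0.0.0.0/0 -> H2 at depth 0
  ? 249.154.0.2  path d0:H2→d1:-→d2:-→d3:-→d4:-→d5:H2→d6:-→d7:-→d8:-→d9:-→d10:-→d11:-→d12:H1→d13:-→d14:-→d15:H3→d16:-→d17:-→d18:-  best=H3
  add 249.154.62.73/32 -> H2 at depth 32
  ? 152.230.214.51  path d0:H2→d1:-→d2:H1→d3:-→d4:-→d5:-→d6:-→d7:-→d8:H2→d9:-→d10:-→d11:H2→d12:-→d13:-→d14:-→d15:-→d16:-→d17:-→d18:-→d19:-→d20:H1  best=H1
  ? 167.95.104.182  path d0:H2→d1:-→d2:H1  best=H1
  add 0.0.0.0/0 -> H3 at depth 0
  ? 152.0.178.224  path d0:H3→d1:-→d2:H1→d3:-→d4:-→d5:-→d6:-→d7:-→d8:H2  best=H2
  add 0.0.0.0/0 -> H2 at depth 0
  add 152.230.218.224/28 -> H2 at depth 28
  ? 248.22.65.0  path d0:H2→d1:-→d2:-→d3:-→d4:-→d5:H2→d6:-→d7:-→d8:-→d9:-→d10:-→d11:-→d12:-→d13:-→d14:-→d15:-→d16:-→d17:-→d18:-→d19:-→d20:-→d21:-→d22:-→d23:-→d24:H2  best=H2

== LOOKUPS ==
["no-route","no-route","H0","no-route","H2","H2","H2","H1","H3","H1","H1","H2","H2"]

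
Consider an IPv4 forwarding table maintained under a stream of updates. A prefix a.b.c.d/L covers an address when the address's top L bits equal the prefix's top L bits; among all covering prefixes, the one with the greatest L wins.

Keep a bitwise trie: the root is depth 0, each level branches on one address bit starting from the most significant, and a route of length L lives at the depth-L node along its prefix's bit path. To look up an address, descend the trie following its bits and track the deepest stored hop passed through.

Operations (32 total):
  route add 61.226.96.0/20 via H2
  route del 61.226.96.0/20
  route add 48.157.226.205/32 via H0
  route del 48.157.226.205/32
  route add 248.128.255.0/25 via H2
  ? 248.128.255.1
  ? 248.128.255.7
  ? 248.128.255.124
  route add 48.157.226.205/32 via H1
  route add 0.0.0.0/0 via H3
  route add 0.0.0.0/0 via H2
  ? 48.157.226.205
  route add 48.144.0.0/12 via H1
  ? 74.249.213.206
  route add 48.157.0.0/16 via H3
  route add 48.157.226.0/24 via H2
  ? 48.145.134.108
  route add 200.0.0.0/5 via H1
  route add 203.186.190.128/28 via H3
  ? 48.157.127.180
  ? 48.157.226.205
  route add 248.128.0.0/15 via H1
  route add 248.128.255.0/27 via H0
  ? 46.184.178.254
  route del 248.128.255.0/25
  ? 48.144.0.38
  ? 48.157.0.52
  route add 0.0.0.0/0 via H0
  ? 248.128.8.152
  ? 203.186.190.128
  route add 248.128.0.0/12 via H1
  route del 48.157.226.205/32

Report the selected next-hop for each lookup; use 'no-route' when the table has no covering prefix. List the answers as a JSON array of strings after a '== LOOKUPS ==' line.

Trace:
  + 61.226.96.0/20 (H2) depth=20
  del 61.226.96.0/20 (clear depth 20)
  + 48.157.226.205/32 (H0) depth=32
  del 48.157.226.205/32 (clear depth 32)
  + 248.128.255.0/25 (H2) depth=25
  lookup 248.128.255.1: bits 1111100010000000111111110 walk d0:-→d1:-→d2:-→d3:-→d4:-→d5:-→d6:-→d7:-→d8:-→d9:-→d10:-→d11:-→d12:-→d13:-→d14:-→d15:-→d16:-→d17:-→d18:-→d19:-→d20:-→d21:-→d22:-→d23:-→d24:-→d25:H2 -> H2
  lookup 248.128.255.7: bits 1111100010000000111111110 walk d0:-→d1:-→d2:-→d3:-→d4:-→d5:-→d6:-→d7:-→d8:-→d9:-→d10:-→d11:-→d12:-→d13:-→d14:-→d15:-→d16:-→d17:-→d18:-→d19:-→d20:-→d21:-→d22:-→d23:-→d24:-→d25:H2 -> H2
  lookup 248.128.255.124: bits 1111100010000000111111110 walk d0:-→d1:-→d2:-→d3:-→d4:-→d5:-→d6:-→d7:-→d8:-→d9:-→d10:-→d11:-→d12:-→d13:-→d14:-→d15:-→d16:-→d17:-→d18:-→d19:-→d20:-→d21:-→d22:-→d23:-→d24:-→d25:H2 -> H2
  + 48.157.226.205/32 (H1) depth=32
  + 0.0.0.0/0 (H3) depth=0
  + 0.0.0.0/0 (H2) depth=0
  lookup 48.157.226.205: bits 00110000100111011110001011001101 walk d0:H2→d1:-→d2:-→d3:-→d4:-→d5:-→d6:-→d7:-→d8:-→d9:-→d10:-→d11:-→d12:-→d13:-→d14:-→d15:-→d16:-→d17:-→d18:-→d19:-→d20:-→d21:-→d22:-→d23:-→d24:-→d25:-→d26:-→d27:-→d28:-→d29:-→d30:-→d31:-→d32:H1 -> H1
  + 48.144.0.0/12 (H1) depth=12
  lookup 74.249.213.206: bits 0 walk d0:H2→d1:- -> H2
  + 48.157.0.0/16 (H3) depth=16
  + 48.157.226.0/24 (H2) depth=24
  lookup 48.145.134.108: bits 001100001001 walk d0:H2→d1:-→d2:-→d3:-→d4:-→d5:-→d6:-→d7:-→d8:-→d9:-→d10:-→d11:-→d12:H1 -> H1
  + 200.0.0.0/5 (H1) depth=5
  + 203.186.190.128/28 (H3) depth=28
  lookup 48.157.127.180: bits 0011000010011101 walk d0:H2→d1:-→d2:-→d3:-→d4:-→d5:-→d6:-→d7:-→d8:-→d9:-→d10:-→d11:-→d12:H1→d13:-→d14:-→d15:-→d16:H3 -> H3
  lookup 48.157.226.205: bits 00110000100111011110001011001101 walk d0:H2→d1:-→d2:-→d3:-→d4:-→d5:-→d6:-→d7:-→d8:-→d9:-→d10:-→d11:-→d12:H1→d13:-→d14:-→d15:-→d16:H3→d17:-→d18:-→d19:-→d20:-→d21:-→d22:-→d23:-→d24:H2→d25:-→d26:-→d27:-→d28:-→d29:-→d30:-→d31:-→d32:H1 -> H1
  + 248.128.0.0/15 (H1) depth=15
  + 248.128.255.0/27 (H0) depth=27
  lookup 46.184.178.254: bits 001 walk d0:H2→d1:-→d2:-→d3:- -> H2
  del 248.128.255.0/25 (clear depth 25)
  lookup 48.144.0.38: bits 001100001001 walk d0:H2→d1:-→d2:-→d3:-→d4:-→d5:-→d6:-→d7:-→d8:-→d9:-→d10:-→d11:-→d12:H1 -> H1
  lookup 48.157.0.52: bits 0011000010011101 walk d0:H2→d1:-→d2:-→d3:-→d4:-→d5:-→d6:-→d7:-→d8:-→d9:-→d10:-→d11:-→d12:H1→d13:-→d14:-→d15:-→d16:H3 -> H3
  + 0.0.0.0/0 (H0) depth=0
  lookup 248.128.8.152: bits 1111100010000000 walk d0:H0→d1:-→d2:-→d3:-→d4:-→d5:-→d6:-→d7:-→d8:-→d9:-→d10:-→d11:-→d12:-→d13:-→d14:-→d15:H1→d16:- -> H1
  lookup 203.186.190.128: bits 1100101110111010101111101000 walk d0:H0→d1:-→d2:-→d3:-→d4:-→d5:H1→d6:-→d7:-→d8:-→d9:-→d10:-→d11:-→d12:-→d13:-→d14:-→d15:-→d16:-→d17:-→d18:-→d19:-→d20:-→d21:-→d22:-→d23:-→d24:-→d25:-→d26:-→d27:-→d28:H3 -> H3
  + 248.128.0.0/12 (H1) depth=12
  del 48.157.226.205/32 (clear depth 32)

== LOOKUPS ==
["H2","H2","H2","H1","H2","H1","H3","H1","H2","H1","H3","H1","H3"]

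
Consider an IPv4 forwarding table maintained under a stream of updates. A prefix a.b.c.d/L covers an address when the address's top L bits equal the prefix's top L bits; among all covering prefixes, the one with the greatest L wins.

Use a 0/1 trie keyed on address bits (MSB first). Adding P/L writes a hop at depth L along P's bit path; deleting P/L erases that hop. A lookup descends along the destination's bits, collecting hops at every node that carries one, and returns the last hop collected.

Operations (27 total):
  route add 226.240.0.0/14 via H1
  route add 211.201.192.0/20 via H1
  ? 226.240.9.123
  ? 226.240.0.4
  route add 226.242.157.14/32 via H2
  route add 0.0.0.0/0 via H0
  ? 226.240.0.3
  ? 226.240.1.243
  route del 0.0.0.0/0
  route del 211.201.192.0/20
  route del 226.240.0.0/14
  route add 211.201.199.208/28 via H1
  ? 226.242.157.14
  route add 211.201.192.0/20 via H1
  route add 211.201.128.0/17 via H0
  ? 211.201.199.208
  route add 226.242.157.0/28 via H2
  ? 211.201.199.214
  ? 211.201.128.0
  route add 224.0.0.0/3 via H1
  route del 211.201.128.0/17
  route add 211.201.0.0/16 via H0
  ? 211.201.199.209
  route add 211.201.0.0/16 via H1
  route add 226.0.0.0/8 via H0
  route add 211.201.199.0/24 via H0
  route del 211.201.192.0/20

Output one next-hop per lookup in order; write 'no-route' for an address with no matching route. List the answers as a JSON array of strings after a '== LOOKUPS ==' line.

Apply in order:
  add 226.240.0.0/14 -> H1 at depth 14
  add 211.201.192.0/20 -> H1 at depth 20
  ? 226.240.9.123  path d0:-→d1:-→d2:-→d3:-→d4:-→d5:-→d6:-→d7:-→d8:-→d9:-→d10:-→d11:-→d12:-→d13:-→d14:H1  best=H1
  ? 226.240.0.4  path d0:-→d1:-→d2:-→d3:-→d4:-→d5:-→d6:-→d7:-→d8:-→d9:-→d10:-→d11:-→d12:-→d13:-→d14:H1  best=H1
  add 226.242.157.14/32 -> H2 at depth 32
  add 0.0.0.0/0 -> H0 at depth 0
  ? 226.240.0.3  path d0:H0→d1:-→d2:-→d3:-→d4:-→d5:-→d6:-→d7:-→d8:-→d9:-→d10:-→d11:-→d12:-→d13:-→d14:H1  best=H1
  ? 226.240.1.243  path d0:H0→d1:-→d2:-→d3:-→d4:-→d5:-→d6:-→d7:-→d8:-→d9:-→d10:-→d11:-→d12:-→d13:-→d14:H1  best=H1
  del 0.0.0.0/0 (clear depth 0)
  del 211.201.192.0/20 (clear depth 20)
  del 226.240.0.0/14 (clear depth 14)
  add 211.201.199.208/28 -> H1 at depth 28
  ? 226.242.157.14  path d0:-→d1:-→d2:-→d3:-→d4:-→d5:-→d6:-→d7:-→d8:-→d9:-→d10:-→d11:-→d12:-→d13:-→d14:-→d15:-→d16:-→d17:-→d18:-→d19:-→d20:-→d21:-→d22:-→d23:-→d24:-→d25:-→d26:-→d27:-→d28:-→d29:-→d30:-→d31:-→d32:H2  best=H2
  add 211.201.192.0/20 -> H1 at depth 20
  add 211.201.128.0/17 -> H0 at depth 17
  ? 211.201.199.208  path d0:-→d1:-→d2:-→d3:-→d4:-→d5:-→d6:-→d7:-→d8:-→d9:-→d10:-→d11:-→d12:-→d13:-→d14:-→d15:-→d16:-→d17:H0→d18:-→d19:-→d20:H1→d21:-→d22:-→d23:-→d24:-→d25:-→d26:-→d27:-→d28:H1  best=H1
  add 226.242.157.0/28 -> H2 at depth 28
  ? 211.201.199.214  path d0:-→d1:-→d2:-→d3:-→d4:-→d5:-→d6:-→d7:-→d8:-→d9:-→d10:-→d11:-→d12:-→d13:-→d14:-→d15:-→d16:-→d17:H0→d18:-→d19:-→d20:H1→d21:-→d22:-→d23:-→d24:-→d25:-→d26:-→d27:-→d28:H1  best=H1
  ? 211.201.128.0  path d0:-→d1:-→d2:-→d3:-→d4:-→d5:-→d6:-→d7:-→d8:-→d9:-→d10:-→d11:-→d12:-→d13:-→d14:-→d15:-→d16:-→d17:H0  best=H0
  add 224.0.0.0/3 -> H1 at depth 3
  del 211.201.128.0/17 (clear depth 17)
  add 211.201.0.0/16 -> H0 at depth 16
  ? 211.201.199.209  path d0:-→d1:-→d2:-→d3:-→d4:-→d5:-→d6:-→d7:-→d8:-→d9:-→d10:-→d11:-→d12:-→d13:-→d14:-→d15:-→d16:H0→d17:-→d18:-→d19:-→d20:H1→d21:-→d22:-→d23:-→d24:-→d25:-→d26:-→d27:-→d28:H1  best=H1
  add 211.201.0.0/16 -> H1 at depth 16
  add 226.0.0.0/8 -> H0 at depth 8
  add 211.201.199.0/24 -> H0 at depth 24
  del 211.201.192.0/20 (clear depth 20)

== LOOKUPS ==
["H1","H1","H1","H1","H2","H1","H1","H0","H1"]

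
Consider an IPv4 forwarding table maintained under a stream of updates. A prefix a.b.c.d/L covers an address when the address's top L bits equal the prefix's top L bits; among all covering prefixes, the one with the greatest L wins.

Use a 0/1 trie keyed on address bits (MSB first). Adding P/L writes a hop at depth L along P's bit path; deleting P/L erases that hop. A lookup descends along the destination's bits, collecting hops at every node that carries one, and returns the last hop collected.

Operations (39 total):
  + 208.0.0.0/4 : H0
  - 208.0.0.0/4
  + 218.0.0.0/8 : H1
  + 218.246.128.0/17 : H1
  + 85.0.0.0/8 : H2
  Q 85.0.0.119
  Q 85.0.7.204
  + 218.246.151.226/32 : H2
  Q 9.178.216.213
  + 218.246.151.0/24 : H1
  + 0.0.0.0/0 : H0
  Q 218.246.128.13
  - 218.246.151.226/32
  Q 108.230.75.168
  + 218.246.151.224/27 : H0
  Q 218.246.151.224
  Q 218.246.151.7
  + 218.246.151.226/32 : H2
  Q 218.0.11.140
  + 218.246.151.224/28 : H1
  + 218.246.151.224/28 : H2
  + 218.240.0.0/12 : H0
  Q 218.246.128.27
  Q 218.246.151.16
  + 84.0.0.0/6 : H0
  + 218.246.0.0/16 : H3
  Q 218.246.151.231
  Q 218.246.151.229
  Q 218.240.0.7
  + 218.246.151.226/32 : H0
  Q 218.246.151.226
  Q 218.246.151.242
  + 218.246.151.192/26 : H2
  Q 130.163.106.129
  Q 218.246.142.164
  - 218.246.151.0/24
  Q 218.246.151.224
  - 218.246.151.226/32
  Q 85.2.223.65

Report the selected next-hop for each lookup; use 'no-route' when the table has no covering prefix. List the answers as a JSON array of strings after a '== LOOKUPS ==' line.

Process each operation:
  + 208.0.0.0/4 (H0) depth=4
  - 208.0.0.0/4 clear@4
  + 218.0.0.0/8 (H1) depth=8
  + 218.246.128.0/17 (H1) depth=17
  + 85.0.0.0/8 (H2) depth=8
  Q 85.0.0.119: descend 01010101 ; hops seen [H2] ; pick H2
  Q 85.0.7.204: descend 01010101 ; hops seen [H2] ; pick H2
  + 218.246.151.226/32 (H2) depth=32
  Q 9.178.216.213: descend 0 ; hops seen [∅] ; pick no-route
  + 218.246.151.0/24 (H1) depth=24
  + 0.0.0.0/0 (H0) depth=0
  Q 218.246.128.13: descend 1101101011110110100 ; hops seen [H0,H1,H1] ; pick H1
  - 218.246.151.226/32 clear@32
  Q 108.230.75.168: descend 01 ; hops seen [H0] ; pick H0
  + 218.246.151.224/27 (H0) depth=27
  Q 218.246.151.224: descend 110110101111011010010111111000 ; hops seen [H0,H1,H1,H1,H0] ; pick H0
  Q 218.246.151.7: descend 110110101111011010010111 ; hops seen [H0,H1,H1,H1] ; pick H1
  + 218.246.151.226/32 (H2) depth=32
  Q 218.0.11.140: descend 11011010 ; hops seen [H0,H1] ; pick H1
  + 218.246.151.224/28 (H1) depth=28
  + 218.246.151.224/28 (H2) depth=28
  + 218.240.0.0/12 (H0) depth=12
  Q 218.246.128.27: descend 1101101011110110100 ; hops seen [H0,H1,H0,H1] ; pick H1
  Q 218.246.151.16: descend 110110101111011010010111 ; hops seen [H0,H1,H0,H1,H1] ; pick H1
  + 84.0.0.0/6 (H0) depth=6
  + 218.246.0.0/16 (H3) depth=16
  Q 218.246.151.231: descend 11011010111101101001011111100 ; hops seen [H0,H1,H0,H3,H1,H1,H0,H2] ; pick H2
  Q 218.246.151.229: descend 11011010111101101001011111100 ; hops seen [H0,H1,H0,H3,H1,H1,H0,H2] ; pick H2
  Q 218.240.0.7: descend 1101101011110 ; hops seen [H0,H1,H0] ; pick H0
  + 218.246.151.226/32 (H0) depth=32
  Q 218.246.151.226: descend 11011010111101101001011111100010 ; hops seen [H0,H1,H0,H3,H1,H1,H0,H2,H0] ; pick H0
  Q 218.246.151.242: descend 110110101111011010010111111 ; hops seen [H0,H1,H0,H3,H1,H1,H0] ; pick H0
  + 218.246.151.192/26 (H2) depth=26
  Q 130.163.106.129: descend 1 ; hops seen [H0] ; pick H0
  Q 218.246.142.164: descend 1101101011110110100 ; hops seen [H0,H1,H0,H3,H1] ; pick H1
  - 218.246.151.0/24 clear@24
  Q 218.246.151.224: descend 110110101111011010010111111000 ; hops seen [H0,H1,H0,H3,H1,H2,H0,H2] ; pick H2
  - 218.246.151.226/32 clear@32
  Q 85.2.223.65: descend 01010101 ; hops seen [H0,H0,H2] ; pick H2

== LOOKUPS ==
["H2","H2","no-route","H1","H0","H0","H1","H1","H1","H1","H2","H2","H0","H0","H0","H0","H1","H2","H2"]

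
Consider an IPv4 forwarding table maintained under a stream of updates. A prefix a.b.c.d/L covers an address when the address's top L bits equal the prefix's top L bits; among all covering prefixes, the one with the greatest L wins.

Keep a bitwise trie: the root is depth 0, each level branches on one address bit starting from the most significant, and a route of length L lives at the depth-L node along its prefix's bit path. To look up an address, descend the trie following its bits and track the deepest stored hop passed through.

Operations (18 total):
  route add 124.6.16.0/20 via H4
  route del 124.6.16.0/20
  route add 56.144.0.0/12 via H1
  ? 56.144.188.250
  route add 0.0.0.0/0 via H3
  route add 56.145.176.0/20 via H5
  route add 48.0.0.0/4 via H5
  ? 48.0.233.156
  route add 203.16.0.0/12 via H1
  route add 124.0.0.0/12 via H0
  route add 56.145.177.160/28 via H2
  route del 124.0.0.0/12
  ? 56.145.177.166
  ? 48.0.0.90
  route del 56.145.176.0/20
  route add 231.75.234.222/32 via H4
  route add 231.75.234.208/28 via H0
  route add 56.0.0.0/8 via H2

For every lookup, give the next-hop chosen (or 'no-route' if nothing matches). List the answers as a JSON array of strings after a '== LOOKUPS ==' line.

Process each operation:
  + 124.6.16.0/20 (H4) depth=20
  - 124.6.16.0/20 clear@20
  + 56.144.0.0/12 (H1) depth=12
  Q 56.144.188.250: descend 001110001001 ; hops seen [H1] ; pick H1
  + 0.0.0.0/0 (H3) depth=0
  + 56.145.176.0/20 (H5) depth=20
  + 48.0.0.0/4 (H5) depth=4
  Q 48.0.233.156: descend 0011 ; hops seen [H3,H5] ; pick H5
  + 203.16.0.0/12 (H1) depth=12
  + 124.0.0.0/12 (H0) depth=12
  + 56.145.177.160/28 (H2) depth=28
  - 124.0.0.0/12 clear@12
  Q 56.145.177.166: descend 0011100010010001101100011010 ; hops seen [H3,H5,H1,H5,H2] ; pick H2
  Q 48.0.0.90: descend 0011 ; hops seen [H3,H5] ; pick H5
  - 56.145.176.0/20 clear@20
  + 231.75.234.222/32 (H4) depth=32
  + 231.75.234.208/28 (H0) depth=28
  + 56.0.0.0/8 (H2) depth=8

== LOOKUPS ==
["H1","H5","H2","H5"]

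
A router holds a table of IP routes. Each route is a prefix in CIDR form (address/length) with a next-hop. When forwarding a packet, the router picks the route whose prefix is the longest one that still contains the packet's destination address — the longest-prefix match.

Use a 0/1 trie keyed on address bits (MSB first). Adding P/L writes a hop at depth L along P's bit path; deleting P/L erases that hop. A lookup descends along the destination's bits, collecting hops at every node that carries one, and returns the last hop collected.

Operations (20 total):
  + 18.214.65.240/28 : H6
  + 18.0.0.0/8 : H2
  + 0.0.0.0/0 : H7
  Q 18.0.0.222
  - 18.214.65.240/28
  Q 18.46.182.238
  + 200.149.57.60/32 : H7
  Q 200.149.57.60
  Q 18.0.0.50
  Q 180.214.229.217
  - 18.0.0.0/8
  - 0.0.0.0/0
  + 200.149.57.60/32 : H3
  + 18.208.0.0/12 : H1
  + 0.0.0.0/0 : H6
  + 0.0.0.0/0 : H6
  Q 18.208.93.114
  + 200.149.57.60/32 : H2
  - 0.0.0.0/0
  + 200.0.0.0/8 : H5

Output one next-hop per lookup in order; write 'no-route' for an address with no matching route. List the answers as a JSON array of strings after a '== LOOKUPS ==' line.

Apply in order:
  add 18.214.65.240/28 -> H6 at depth 28
  add 18.0.0.0/8 -> H2 at depth 8
  add 0.0.0.0/0 -> H7 at depth 0
  Q 18.0.0.222: descend 00010010 ; hops seen [H7,H2] ; pick H2
  del 18.214.65.240/28 (clear depth 28)
  Q 18.46.182.238: descend 00010010 ; hops seen [H7,H2] ; pick H2
  add 200.149.57.60/32 -> H7 at depth 32
  Q 200.149.57.60: descend 11001000100101010011100100111100 ; hops seen [H7,H7] ; pick H7
  Q 18.0.0.50: descend 00010010 ; hops seen [H7,H2] ; pick H2
  Q 180.214.229.217: descend 1 ; hops seen [H7] ; pick H7
  del 18.0.0.0/8 (clear depth 8)
  del 0.0.0.0/0 (clear depth 0)
  add 200.149.57.60/32 -> H3 at depth 32
  add 18.208.0.0/12 -> H1 at depth 12
  add 0.0.0.0/0 -> H6 at depth 0
  add 0.0.0.0/0 -> H6 at depth 0
  Q 18.208.93.114: descend 0001001011010 ; hops seen [H6,H1] ; pick H1
  add 200.149.57.60/32 -> H2 at depth 32
  del 0.0.0.0/0 (clear depth 0)
  add 200.0.0.0/8 -> H5 at depth 8

== LOOKUPS ==
["H2","H2","H7","H2","H7","H1"]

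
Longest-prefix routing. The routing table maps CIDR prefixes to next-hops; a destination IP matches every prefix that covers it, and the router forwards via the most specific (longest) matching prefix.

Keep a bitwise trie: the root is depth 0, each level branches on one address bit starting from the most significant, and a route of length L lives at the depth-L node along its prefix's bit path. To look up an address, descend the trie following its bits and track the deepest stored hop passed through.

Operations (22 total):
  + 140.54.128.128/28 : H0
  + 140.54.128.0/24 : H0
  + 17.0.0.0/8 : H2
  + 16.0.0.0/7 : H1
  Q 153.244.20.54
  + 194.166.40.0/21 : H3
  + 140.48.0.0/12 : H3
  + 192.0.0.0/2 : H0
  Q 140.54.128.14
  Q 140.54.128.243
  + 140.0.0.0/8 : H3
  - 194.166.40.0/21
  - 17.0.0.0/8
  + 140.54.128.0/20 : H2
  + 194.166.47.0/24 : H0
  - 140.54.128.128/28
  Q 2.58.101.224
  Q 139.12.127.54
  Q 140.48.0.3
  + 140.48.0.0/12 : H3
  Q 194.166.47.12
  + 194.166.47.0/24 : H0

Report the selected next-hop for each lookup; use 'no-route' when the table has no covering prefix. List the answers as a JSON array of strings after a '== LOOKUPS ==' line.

Trace:
  add 140.54.128.128/28 -> H0 at depth 28
  add 140.54.128.0/24 -> H0 at depth 24
  add 17.0.0.0/8 -> H2 at depth 8
  add 16.0.0.0/7 -> H1 at depth 7
  lookup 153.244.20.54: bits 100 walk d0:-→d1:-→d2:-→d3:- -> no-route
  add 194.166.40.0/21 -> H3 at depth 21
  add 140.48.0.0/12 -> H3 at depth 12
  add 192.0.0.0/2 -> H0 at depth 2
  lookup 140.54.128.14: bits 100011000011011010000000 walk d0:-→d1:-→d2:-→d3:-→d4:-→d5:-→d6:-→d7:-→d8:-→d9:-→d10:-→d11:-→d12:H3→d13:-→d14:-→d15:-→d16:-→d17:-→d18:-→d19:-→d20:-→d21:-→d22:-→d23:-→d24:H0 -> H0
  lookup 140.54.128.243: bits 1000110000110110100000001 walk d0:-→d1:-→d2:-→d3:-→d4:-→d5:-→d6:-→d7:-→d8:-→d9:-→d10:-→d11:-→d12:H3→d13:-→d14:-→d15:-→d16:-→d17:-→d18:-→d19:-→d20:-→d21:-→d22:-→d23:-→d24:H0→d25:- -> H0
  add 140.0.0.0/8 -> H3 at depth 8
  del 194.166.40.0/21 (clear depth 21)
  del 17.0.0.0/8 (clear depth 8)
  add 140.54.128.0/20 -> H2 at depth 20
  add 194.166.47.0/24 -> H0 at depth 24
  del 140.54.128.128/28 (clear depth 28)
  lookup 2.58.101.224: bits 000 walk d0:-→d1:-→d2:-→d3:- -> no-route
  lookup 139.12.127.54: bits 10001 walk d0:-→d1:-→d2:-→d3:-→d4:-→d5:- -> no-route
  lookup 140.48.0.3: bits 1000110000110 walk d0:-→d1:-→d2:-→d3:-→d4:-→d5:-→d6:-→d7:-→d8:H3→d9:-→d10:-→d11:-→d12:H3→d13:- -> H3
  add 140.48.0.0/12 -> H3 at depth 12
  lookup 194.166.47.12: bits 110000101010011000101111 walk d0:-→d1:-→d2:H0→d3:-→d4:-→d5:-→d6:-→d7:-→d8:-→d9:-→d10:-→d11:-→d12:-→d13:-→d14:-→d15:-→d16:-→d17:-→d18:-→d19:-→d20:-→d21:-→d22:-→d23:-→d24:H0 -> H0
  add 194.166.47.0/24 -> H0 at depth 24

== LOOKUPS ==
["no-route","H0","H0","no-route","no-route","H3","H0"]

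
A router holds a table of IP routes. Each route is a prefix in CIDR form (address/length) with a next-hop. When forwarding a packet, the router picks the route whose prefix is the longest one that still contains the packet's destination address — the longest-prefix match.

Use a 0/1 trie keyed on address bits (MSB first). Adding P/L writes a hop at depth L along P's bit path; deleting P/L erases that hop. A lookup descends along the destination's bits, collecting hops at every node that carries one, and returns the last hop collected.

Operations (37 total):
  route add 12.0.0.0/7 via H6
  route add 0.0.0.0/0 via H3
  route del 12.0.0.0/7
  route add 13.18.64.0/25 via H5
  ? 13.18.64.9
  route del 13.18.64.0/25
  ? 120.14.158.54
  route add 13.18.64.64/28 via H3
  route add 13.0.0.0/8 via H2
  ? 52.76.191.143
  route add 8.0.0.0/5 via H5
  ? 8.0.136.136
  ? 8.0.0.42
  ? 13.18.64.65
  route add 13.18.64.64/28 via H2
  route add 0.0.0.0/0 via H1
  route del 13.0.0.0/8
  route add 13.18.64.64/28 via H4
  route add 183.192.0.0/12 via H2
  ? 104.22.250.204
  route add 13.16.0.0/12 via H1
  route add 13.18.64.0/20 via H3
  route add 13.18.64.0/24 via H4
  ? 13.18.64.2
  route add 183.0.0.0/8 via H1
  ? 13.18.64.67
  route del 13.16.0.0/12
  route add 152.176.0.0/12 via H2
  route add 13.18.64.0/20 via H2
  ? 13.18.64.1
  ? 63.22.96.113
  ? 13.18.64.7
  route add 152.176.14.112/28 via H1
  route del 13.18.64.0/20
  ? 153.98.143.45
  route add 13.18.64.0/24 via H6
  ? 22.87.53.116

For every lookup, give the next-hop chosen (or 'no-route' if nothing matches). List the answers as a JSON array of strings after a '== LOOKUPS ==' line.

Trace:
  + 12.0.0.0/7 (H6) depth=7
  + 0.0.0.0/0 (H3) depth=0
  - 12.0.0.0/7 clear@7
  + 13.18.64.0/25 (H5) depth=25
  ? 13.18.64.9  path d0:H3→d1:-→d2:-→d3:-→d4:-→d5:-→d6:-→d7:-→d8:-→d9:-→d10:-→d11:-→d12:-→d13:-→d14:-→d15:-→d16:-→d17:-→d18:-→d19:-→d20:-→d21:-→d22:-→d23:-→d24:-→d25:H5  best=H5
  - 13.18.64.0/25 clear@25
  ? 120.14.158.54  path d0:H3→d1:-  best=H3
  + 13.18.64.64/28 (H3) depth=28
  + 13.0.0.0/8 (H2) depth=8
  ? 52.76.191.143  path d0:H3→d1:-→d2:-  best=H3
  + 8.0.0.0/5 (H5) depth=5
  ? 8.0.136.136  path d0:H3→d1:-→d2:-→d3:-→d4:-→d5:H5  best=H5
  ? 8.0.0.42  path d0:H3→d1:-→d2:-→d3:-→d4:-→d5:H5  best=H5
  ? 13.18.64.65  path d0:H3→d1:-→d2:-→d3:-→d4:-→d5:H5→d6:-→d7:-→d8:H2→d9:-→d10:-→d11:-→d12:-→d13:-→d14:-→d15:-→d16:-→d17:-→d18:-→d19:-→d20:-→d21:-→d22:-→d23:-→d24:-→d25:-→d26:-→d27:-→d28:H3  best=H3
  + 13.18.64.64/28 (H2) depth=28
  + 0.0.0.0/0 (H1) depth=0
  - 13.0.0.0/8 clear@8
  + 13.18.64.64/28 (H4) depth=28
  + 183.192.0.0/12 (H2) depth=12
  ? 104.22.250.204  path d0:H1→d1:-  best=H1
  + 13.16.0.0/12 (H1) depth=12
  + 13.18.64.0/20 (H3) depth=20
  + 13.18.64.0/24 (H4) depth=24
  ? 13.18.64.2  path d0:H1→d1:-→d2:-→d3:-→d4:-→d5:H5→d6:-→d7:-→d8:-→d9:-→d10:-→d11:-→d12:H1→d13:-→d14:-→d15:-→d16:-→d17:-→d18:-→d19:-→d20:H3→d21:-→d22:-→d23:-→d24:H4→d25:-  best=H4
  + 183.0.0.0/8 (H1) depth=8
  ? 13.18.64.67  path d0:H1→d1:-→d2:-→d3:-→d4:-→d5:H5→d6:-→d7:-→d8:-→d9:-→d10:-→d11:-→d12:H1→d13:-→d14:-→d15:-→d16:-→d17:-→d18:-→d19:-→d20:H3→d21:-→d22:-→d23:-→d24:H4→d25:-→d26:-→d27:-→d28:H4  best=H4
  - 13.16.0.0/12 clear@12
  + 152.176.0.0/12 (H2) depth=12
  + 13.18.64.0/20 (H2) depth=20
  ? 13.18.64.1  path d0:H1→d1:-→d2:-→d3:-→d4:-→d5:H5→d6:-→d7:-→d8:-→d9:-→d10:-→d11:-→d12:-→d13:-→d14:-→d15:-→d16:-→d17:-→d18:-→d19:-→d20:H2→d21:-→d22:-→d23:-→d24:H4→d25:-  best=H4
  ? 63.22.96.113  path d0:H1→d1:-→d2:-  best=H1
  ? 13.18.64.7  path d0:H1→d1:-→d2:-→d3:-→d4:-→d5:H5→d6:-→d7:-→d8:-→d9:-→d10:-→d11:-→d12:-→d13:-→d14:-→d15:-→d16:-→d17:-→d18:-→d19:-→d20:H2→d21:-→d22:-→d23:-→d24:H4→d25:-  best=H4
  + 152.176.14.112/28 (H1) depth=28
  - 13.18.64.0/20 clear@20
  ? 153.98.143.45  path d0:H1→d1:-→d2:-→d3:-→d4:-→d5:-→d6:-→d7:-  best=H1
  + 13.18.64.0/24 (H6) depth=24
  ? 22.87.53.116  path d0:H1→d1:-→d2:-→d3:-  best=H1

== LOOKUPS ==
["H5","H3","H3","H5","H5","H3","H1","H4","H4","H4","H1","H4","H1","H1"]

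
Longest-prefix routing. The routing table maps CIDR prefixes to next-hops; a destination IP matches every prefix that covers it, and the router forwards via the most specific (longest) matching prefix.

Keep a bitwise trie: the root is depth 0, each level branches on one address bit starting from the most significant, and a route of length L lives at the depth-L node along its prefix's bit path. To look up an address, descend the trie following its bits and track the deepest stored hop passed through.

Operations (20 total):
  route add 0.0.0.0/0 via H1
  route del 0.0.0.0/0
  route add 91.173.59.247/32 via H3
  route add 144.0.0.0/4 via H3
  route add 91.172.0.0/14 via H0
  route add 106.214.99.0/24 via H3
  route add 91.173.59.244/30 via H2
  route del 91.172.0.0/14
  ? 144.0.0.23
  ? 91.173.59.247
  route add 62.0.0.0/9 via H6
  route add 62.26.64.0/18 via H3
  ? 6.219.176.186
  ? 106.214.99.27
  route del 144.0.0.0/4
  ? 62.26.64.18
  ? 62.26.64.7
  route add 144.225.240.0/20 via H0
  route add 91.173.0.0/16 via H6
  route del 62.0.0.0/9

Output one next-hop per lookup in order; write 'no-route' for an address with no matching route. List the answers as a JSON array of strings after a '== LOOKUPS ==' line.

Process each operation:
  add 0.0.0.0/0 -> H1 at depth 0
  - 0.0.0.0/0 clear@0
  add 91.173.59.247/32 -> H3 at depth 32
  add 144.0.0.0/4 -> H3 at depth 4
  add 91.172.0.0/14 -> H0 at depth 14
  add 106.214.99.0/24 -> H3 at depth 24
  add 91.173.59.244/30 -> H2 at depth 30
  - 91.172.0.0/14 clear@14
  lookup 144.0.0.23: bits 1001 walk d0:-→d1:-→d2:-→d3:-→d4:H3 -> H3
  lookup 91.173.59.247: bits 01011011101011010011101111110111 walk d0:-→d1:-→d2:-→d3:-→d4:-→d5:-→d6:-→d7:-→d8:-→d9:-→d10:-→d11:-→d12:-→d13:-→d14:-→d15:-→d16:-→d17:-→d18:-→d19:-→d20:-→d21:-→d22:-→d23:-→d24:-→d25:-→d26:-→d27:-→d28:-→d29:-→d30:H2→d31:-→d32:H3 -> H3
  add 62.0.0.0/9 -> H6 at depth 9
  add 62.26.64.0/18 -> H3 at depth 18
  lookup 6.219.176.186: bits 00 walk d0:-→d1:-→d2:- -> no-route
  lookup 106.214.99.27: bits 011010101101011001100011 walk d0:-→d1:-→d2:-→d3:-→d4:-→d5:-→d6:-→d7:-→d8:-→d9:-→d10:-→d11:-→d12:-→d13:-→d14:-→d15:-→d16:-→d17:-→d18:-→d19:-→d20:-→d21:-→d22:-→d23:-→d24:H3 -> H3
  - 144.0.0.0/4 clear@4
  lookup 62.26.64.18: bits 001111100001101001 walk d0:-→d1:-→d2:-→d3:-→d4:-→d5:-→d6:-→d7:-→d8:-→d9:H6→d10:-→d11:-→d12:-→d13:-→d14:-→d15:-→d16:-→d17:-→d18:H3 -> H3
  lookup 62.26.64.7: bits 001111100001101001 walk d0:-→d1:-→d2:-→d3:-→d4:-→d5:-→d6:-→d7:-→d8:-→d9:H6→d10:-→d11:-→d12:-→d13:-→d14:-→d15:-→d16:-→d17:-→d18:H3 -> H3
  add 144.225.240.0/20 -> H0 at depth 20
  add 91.173.0.0/16 -> H6 at depth 16
  - 62.0.0.0/9 clear@9

== LOOKUPS ==
["H3","H3","no-route","H3","H3","H3"]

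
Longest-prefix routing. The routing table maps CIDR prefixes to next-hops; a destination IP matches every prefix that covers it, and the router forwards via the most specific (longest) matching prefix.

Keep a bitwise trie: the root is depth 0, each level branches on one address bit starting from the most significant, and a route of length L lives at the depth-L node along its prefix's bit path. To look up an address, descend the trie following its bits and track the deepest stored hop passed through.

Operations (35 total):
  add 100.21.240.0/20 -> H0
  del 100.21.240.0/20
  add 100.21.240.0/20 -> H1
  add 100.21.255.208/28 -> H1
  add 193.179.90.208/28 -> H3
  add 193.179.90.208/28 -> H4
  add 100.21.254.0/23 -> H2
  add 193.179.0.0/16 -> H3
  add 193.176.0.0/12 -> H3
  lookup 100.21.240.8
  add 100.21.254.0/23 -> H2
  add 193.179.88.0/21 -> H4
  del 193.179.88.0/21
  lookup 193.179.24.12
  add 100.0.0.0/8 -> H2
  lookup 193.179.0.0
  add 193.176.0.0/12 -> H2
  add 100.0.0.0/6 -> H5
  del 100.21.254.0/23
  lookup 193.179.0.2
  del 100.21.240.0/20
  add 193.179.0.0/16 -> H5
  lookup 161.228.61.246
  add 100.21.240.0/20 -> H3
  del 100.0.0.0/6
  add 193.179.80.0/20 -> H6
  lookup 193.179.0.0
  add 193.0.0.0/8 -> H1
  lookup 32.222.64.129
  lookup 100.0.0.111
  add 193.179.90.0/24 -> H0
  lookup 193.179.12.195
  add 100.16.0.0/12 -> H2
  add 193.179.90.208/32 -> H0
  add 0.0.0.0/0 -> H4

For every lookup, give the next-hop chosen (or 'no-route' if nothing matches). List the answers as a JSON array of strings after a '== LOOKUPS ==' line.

Trace:
  + 100.21.240.0/20 (H0) depth=20
  del 100.21.240.0/20 (clear depth 20)
  + 100.21.240.0/20 (H1) depth=20
  + 100.21.255.208/28 (H1) depth=28
  + 193.179.90.208/28 (H3) depth=28
  + 193.179.90.208/28 (H4) depth=28
  + 100.21.254.0/23 (H2) depth=23
  + 193.179.0.0/16 (H3) depth=16
  + 193.176.0.0/12 (H3) depth=12
  ? 100.21.240.8  path d0:-→d1:-→d2:-→d3:-→d4:-→d5:-→d6:-→d7:-→d8:-→d9:-→d10:-→d11:-→d12:-→d13:-→d14:-→d15:-→d16:-→d17:-→d18:-→d19:-→d20:H1  best=H1
  + 100.21.254.0/23 (H2) depth=23
  + 193.179.88.0/21 (H4) depth=21
  del 193.179.88.0/21 (clear depth 21)
  ? 193.179.24.12  path d0:-→d1:-→d2:-→d3:-→d4:-→d5:-→d6:-→d7:-→d8:-→d9:-→d10:-→d11:-→d12:H3→d13:-→d14:-→d15:-→d16:H3→d17:-  best=H3
  + 100.0.0.0/8 (H2) depth=8
  ? 193.179.0.0  path d0:-→d1:-→d2:-→d3:-→d4:-→d5:-→d6:-→d7:-→d8:-→d9:-→d10:-→d11:-→d12:H3→d13:-→d14:-→d15:-→d16:H3→d17:-  best=H3
  + 193.176.0.0/12 (H2) depth=12
  + 100.0.0.0/6 (H5) depth=6
  del 100.21.254.0/23 (clear depth 23)
  ? 193.179.0.2  path d0:-→d1:-→d2:-→d3:-→d4:-→d5:-→d6:-→d7:-→d8:-→d9:-→d10:-→d11:-→d12:H2→d13:-→d14:-→d15:-→d16:H3→d17:-  best=H3
  del 100.21.240.0/20 (clear depth 20)
  + 193.179.0.0/16 (H5) depth=16
  ? 161.228.61.246  path d0:-→d1:-  best=no-route
  + 100.21.240.0/20 (H3) depth=20
  del 100.0.0.0/6 (clear depth 6)
  + 193.179.80.0/20 (H6) depth=20
  ? 193.179.0.0  path d0:-→d1:-→d2:-→d3:-→d4:-→d5:-→d6:-→d7:-→d8:-→d9:-→d10:-→d11:-→d12:H2→d13:-→d14:-→d15:-→d16:H5→d17:-  best=H5
  + 193.0.0.0/8 (H1) depth=8
  ? 32.222.64.129  path d0:-→d1:-  best=no-route
  ? 100.0.0.111  path d0:-→d1:-→d2:-→d3:-→d4:-→d5:-→d6:-→d7:-→d8:H2→d9:-→d10:-→d11:-  best=H2
  + 193.179.90.0/24 (H0) depth=24
  ? 193.179.12.195  path d0:-→d1:-→d2:-→d3:-→d4:-→d5:-→d6:-→d7:-→d8:H1→d9:-→d10:-→d11:-→d12:H2→d13:-→d14:-→d15:-→d16:H5→d17:-  best=H5
  + 100.16.0.0/12 (H2) depth=12
  + 193.179.90.208/32 (H0) depth=32
  + 0.0.0.0/0 (H4) depth=0

== LOOKUPS ==
["H1","H3","H3","H3","no-route","H5","no-route","H2","H5"]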